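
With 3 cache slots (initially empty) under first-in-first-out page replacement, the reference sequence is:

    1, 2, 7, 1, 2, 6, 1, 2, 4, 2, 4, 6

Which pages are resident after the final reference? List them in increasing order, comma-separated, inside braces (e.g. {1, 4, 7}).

1: fault, frames {1}
2: fault, frames {1,2}
7: fault, frames {1,2,7}
1: hit
2: hit
6: fault, evict 1, frames {2,7,6}
1: fault, evict 2, frames {7,6,1}
2: fault, evict 7, frames {6,1,2}
4: fault, evict 6, frames {1,2,4}
2: hit
4: hit
6: fault, evict 1, frames {2,4,6}

{2, 4, 6}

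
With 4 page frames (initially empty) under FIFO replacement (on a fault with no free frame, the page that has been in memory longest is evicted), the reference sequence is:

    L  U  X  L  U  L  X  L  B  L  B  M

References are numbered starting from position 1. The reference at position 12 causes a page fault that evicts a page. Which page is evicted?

pos 1: L: fault, frames {L}
pos 2: U: fault, frames {L,U}
pos 3: X: fault, frames {L,U,X}
pos 4: L: hit
pos 5: U: hit
pos 6: L: hit
pos 7: X: hit
pos 8: L: hit
pos 9: B: fault, frames {L,U,X,B}
pos 10: L: hit
pos 11: B: hit
pos 12: M: fault, evict L, frames {U,X,B,M}
At position 12, page L is evicted.

L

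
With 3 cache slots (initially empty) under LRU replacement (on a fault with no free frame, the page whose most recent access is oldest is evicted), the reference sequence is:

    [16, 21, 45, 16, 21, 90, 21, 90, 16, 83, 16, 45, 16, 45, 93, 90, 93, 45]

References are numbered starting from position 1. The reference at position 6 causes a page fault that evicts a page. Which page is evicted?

45

pos 1: 16 → miss, frames (16)
pos 2: 21 → miss, frames (16 21)
pos 3: 45 → miss, frames (16 21 45)
pos 4: 16 → hit
pos 5: 21 → hit
pos 6: 90 → miss, evict 45, frames (16 21 90)
At position 6, page 45 is evicted.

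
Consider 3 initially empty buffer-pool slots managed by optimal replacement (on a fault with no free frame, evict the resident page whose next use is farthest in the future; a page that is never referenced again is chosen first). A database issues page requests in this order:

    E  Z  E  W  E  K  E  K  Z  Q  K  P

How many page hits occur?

6

E: fault, frames (E)
Z: fault, frames (E Z)
E: hit
W: fault, frames (E Z W)
E: hit
K: fault, evict W, frames (E Z K)
E: hit
K: hit
Z: hit
Q: fault, evict Z, frames (E K Q)
K: hit
P: fault, evict Q, frames (E K P)
Hits: 6.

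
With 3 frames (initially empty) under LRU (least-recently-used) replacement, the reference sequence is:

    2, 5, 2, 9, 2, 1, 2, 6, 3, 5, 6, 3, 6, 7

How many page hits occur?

6

2 -> fault, frames (2)
5 -> fault, frames (2 5)
2 -> hit
9 -> fault, frames (5 2 9)
2 -> hit
1 -> fault, evict 5, frames (9 2 1)
2 -> hit
6 -> fault, evict 9, frames (1 2 6)
3 -> fault, evict 1, frames (2 6 3)
5 -> fault, evict 2, frames (6 3 5)
6 -> hit
3 -> hit
6 -> hit
7 -> fault, evict 5, frames (3 6 7)
Hits: 6.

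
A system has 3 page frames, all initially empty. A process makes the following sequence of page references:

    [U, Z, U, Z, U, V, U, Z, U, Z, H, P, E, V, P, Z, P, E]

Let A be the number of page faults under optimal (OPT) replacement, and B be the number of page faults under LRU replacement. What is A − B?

Under OPT: F F . . . F . . . . F F F . . F . . → 7 faults.
Under LRU: F F . . . F . . . . F F F F . F . F → 9 faults.
A − B = 7 − 9 = -2.

-2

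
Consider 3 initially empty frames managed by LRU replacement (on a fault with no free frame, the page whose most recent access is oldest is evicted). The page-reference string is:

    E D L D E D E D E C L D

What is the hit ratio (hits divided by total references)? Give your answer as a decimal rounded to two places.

0.50

E -> miss, frames (E)
D -> miss, frames (E D)
L -> miss, frames (E D L)
D -> hit
E -> hit
D -> hit
E -> hit
D -> hit
E -> hit
C -> miss, evict L, frames (D E C)
L -> miss, evict D, frames (E C L)
D -> miss, evict E, frames (C L D)
Hits: 6 of 12 references → 6/12 = 0.5000.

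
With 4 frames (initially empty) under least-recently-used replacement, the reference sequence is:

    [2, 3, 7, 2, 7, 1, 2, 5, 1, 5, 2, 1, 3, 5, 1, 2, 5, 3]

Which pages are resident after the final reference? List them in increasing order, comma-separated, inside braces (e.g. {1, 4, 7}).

{1, 2, 3, 5}

2 -> fault, frames {2}
3 -> fault, frames {2,3}
7 -> fault, frames {2,3,7}
2 -> hit
7 -> hit
1 -> fault, frames {3,2,7,1}
2 -> hit
5 -> fault, evict 3, frames {7,1,2,5}
1 -> hit
5 -> hit
2 -> hit
1 -> hit
3 -> fault, evict 7, frames {5,2,1,3}
5 -> hit
1 -> hit
2 -> hit
5 -> hit
3 -> hit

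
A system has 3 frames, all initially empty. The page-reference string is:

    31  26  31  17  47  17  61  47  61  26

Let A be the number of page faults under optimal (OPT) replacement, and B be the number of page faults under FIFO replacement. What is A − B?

-1

Under OPT: F F . F F . F . . . → 5 faults.
Under FIFO: F F . F F . F . . F → 6 faults.
A − B = 5 − 6 = -1.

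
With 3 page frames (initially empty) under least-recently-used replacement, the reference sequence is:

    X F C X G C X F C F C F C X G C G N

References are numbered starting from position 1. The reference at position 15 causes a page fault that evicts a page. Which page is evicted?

F

pos 1: X → miss, frames {X}
pos 2: F → miss, frames {X,F}
pos 3: C → miss, frames {X,F,C}
pos 4: X → hit
pos 5: G → miss, evict F, frames {C,X,G}
pos 6: C → hit
pos 7: X → hit
pos 8: F → miss, evict G, frames {C,X,F}
pos 9: C → hit
pos 10: F → hit
pos 11: C → hit
pos 12: F → hit
pos 13: C → hit
pos 14: X → hit
pos 15: G → miss, evict F, frames {C,X,G}
At position 15, page F is evicted.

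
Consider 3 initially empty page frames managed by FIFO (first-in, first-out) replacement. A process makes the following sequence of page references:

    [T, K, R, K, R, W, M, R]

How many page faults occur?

T -> fault, frames [T]
K -> fault, frames [T, K]
R -> fault, frames [T, K, R]
K -> hit
R -> hit
W -> fault, evict T, frames [K, R, W]
M -> fault, evict K, frames [R, W, M]
R -> hit
Page faults: 5.

5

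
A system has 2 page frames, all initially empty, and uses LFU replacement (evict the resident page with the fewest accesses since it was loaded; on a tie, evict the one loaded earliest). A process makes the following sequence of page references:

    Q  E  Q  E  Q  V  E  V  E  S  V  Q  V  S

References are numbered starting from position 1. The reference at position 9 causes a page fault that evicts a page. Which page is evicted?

pos 1: Q -> miss, frames {Q}
pos 2: E -> miss, frames {Q,E}
pos 3: Q -> hit
pos 4: E -> hit
pos 5: Q -> hit
pos 6: V -> miss, evict E, frames {Q,V}
pos 7: E -> miss, evict V, frames {Q,E}
pos 8: V -> miss, evict E, frames {Q,V}
pos 9: E -> miss, evict V, frames {Q,E}
At position 9, page V is evicted.

V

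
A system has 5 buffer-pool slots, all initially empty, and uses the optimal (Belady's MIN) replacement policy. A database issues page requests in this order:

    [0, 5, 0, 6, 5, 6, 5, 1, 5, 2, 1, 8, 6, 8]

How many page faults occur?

6

0 -> miss, frames [0]
5 -> miss, frames [0, 5]
0 -> hit
6 -> miss, frames [0, 5, 6]
5 -> hit
6 -> hit
5 -> hit
1 -> miss, frames [0, 5, 6, 1]
5 -> hit
2 -> miss, frames [0, 5, 6, 1, 2]
1 -> hit
8 -> miss, evict 2, frames [0, 5, 6, 1, 8]
6 -> hit
8 -> hit
Page faults: 6.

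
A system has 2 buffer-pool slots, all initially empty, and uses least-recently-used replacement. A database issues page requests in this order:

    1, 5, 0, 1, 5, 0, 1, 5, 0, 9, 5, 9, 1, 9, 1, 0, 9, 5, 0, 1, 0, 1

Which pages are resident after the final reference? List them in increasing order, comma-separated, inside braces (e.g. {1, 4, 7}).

1 → fault, frames [1]
5 → fault, frames [1, 5]
0 → fault, evict 1, frames [5, 0]
1 → fault, evict 5, frames [0, 1]
5 → fault, evict 0, frames [1, 5]
0 → fault, evict 1, frames [5, 0]
1 → fault, evict 5, frames [0, 1]
5 → fault, evict 0, frames [1, 5]
0 → fault, evict 1, frames [5, 0]
9 → fault, evict 5, frames [0, 9]
5 → fault, evict 0, frames [9, 5]
9 → hit
1 → fault, evict 5, frames [9, 1]
9 → hit
1 → hit
0 → fault, evict 9, frames [1, 0]
9 → fault, evict 1, frames [0, 9]
5 → fault, evict 0, frames [9, 5]
0 → fault, evict 9, frames [5, 0]
1 → fault, evict 5, frames [0, 1]
0 → hit
1 → hit

{0, 1}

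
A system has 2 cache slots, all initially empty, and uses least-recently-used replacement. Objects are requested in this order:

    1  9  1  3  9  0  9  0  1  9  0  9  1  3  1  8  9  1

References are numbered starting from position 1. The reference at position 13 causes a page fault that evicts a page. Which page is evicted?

pos 1: 1: fault, frames {1}
pos 2: 9: fault, frames {1,9}
pos 3: 1: hit
pos 4: 3: fault, evict 9, frames {1,3}
pos 5: 9: fault, evict 1, frames {3,9}
pos 6: 0: fault, evict 3, frames {9,0}
pos 7: 9: hit
pos 8: 0: hit
pos 9: 1: fault, evict 9, frames {0,1}
pos 10: 9: fault, evict 0, frames {1,9}
pos 11: 0: fault, evict 1, frames {9,0}
pos 12: 9: hit
pos 13: 1: fault, evict 0, frames {9,1}
At position 13, page 0 is evicted.

0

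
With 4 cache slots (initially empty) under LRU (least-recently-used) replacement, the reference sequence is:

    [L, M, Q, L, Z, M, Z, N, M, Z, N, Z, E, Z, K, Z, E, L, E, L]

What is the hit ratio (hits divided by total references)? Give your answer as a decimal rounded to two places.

L -> fault, frames (L)
M -> fault, frames (L M)
Q -> fault, frames (L M Q)
L -> hit
Z -> fault, frames (M Q L Z)
M -> hit
Z -> hit
N -> fault, evict Q, frames (L M Z N)
M -> hit
Z -> hit
N -> hit
Z -> hit
E -> fault, evict L, frames (M N Z E)
Z -> hit
K -> fault, evict M, frames (N E Z K)
Z -> hit
E -> hit
L -> fault, evict N, frames (K Z E L)
E -> hit
L -> hit
Hits: 12 of 20 references → 12/20 = 0.6000.

0.60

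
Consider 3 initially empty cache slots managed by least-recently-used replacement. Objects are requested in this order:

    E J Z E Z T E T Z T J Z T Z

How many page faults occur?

E: miss, frames (E)
J: miss, frames (E J)
Z: miss, frames (E J Z)
E: hit
Z: hit
T: miss, evict J, frames (E Z T)
E: hit
T: hit
Z: hit
T: hit
J: miss, evict E, frames (Z T J)
Z: hit
T: hit
Z: hit
Page faults: 5.

5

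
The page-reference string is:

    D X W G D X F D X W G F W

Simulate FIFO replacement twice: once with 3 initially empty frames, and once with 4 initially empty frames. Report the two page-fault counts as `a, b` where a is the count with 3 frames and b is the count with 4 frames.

3 frames: F F F F F F F . . F F . . → 9 faults.
4 frames: F F F F . . F F F F F F . → 10 faults.
10 > 9: adding a frame increased faults — Belady's anomaly.

9, 10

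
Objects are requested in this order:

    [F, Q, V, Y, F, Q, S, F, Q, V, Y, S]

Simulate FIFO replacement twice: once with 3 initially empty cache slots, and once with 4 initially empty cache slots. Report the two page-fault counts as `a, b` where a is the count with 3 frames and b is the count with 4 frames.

9, 10

3 frames: F F F F F F F . . F F . → 9 faults.
4 frames: F F F F . . F F F F F F → 10 faults.
10 > 9: adding a frame increased faults — Belady's anomaly.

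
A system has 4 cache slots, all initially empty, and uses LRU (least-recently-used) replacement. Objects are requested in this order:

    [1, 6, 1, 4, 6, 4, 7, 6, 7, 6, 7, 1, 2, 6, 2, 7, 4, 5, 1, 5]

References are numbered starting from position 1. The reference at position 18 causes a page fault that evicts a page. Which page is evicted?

pos 1: 1 -> fault, frames [1]
pos 2: 6 -> fault, frames [1, 6]
pos 3: 1 -> hit
pos 4: 4 -> fault, frames [6, 1, 4]
pos 5: 6 -> hit
pos 6: 4 -> hit
pos 7: 7 -> fault, frames [1, 6, 4, 7]
pos 8: 6 -> hit
pos 9: 7 -> hit
pos 10: 6 -> hit
pos 11: 7 -> hit
pos 12: 1 -> hit
pos 13: 2 -> fault, evict 4, frames [6, 7, 1, 2]
pos 14: 6 -> hit
pos 15: 2 -> hit
pos 16: 7 -> hit
pos 17: 4 -> fault, evict 1, frames [6, 2, 7, 4]
pos 18: 5 -> fault, evict 6, frames [2, 7, 4, 5]
At position 18, page 6 is evicted.

6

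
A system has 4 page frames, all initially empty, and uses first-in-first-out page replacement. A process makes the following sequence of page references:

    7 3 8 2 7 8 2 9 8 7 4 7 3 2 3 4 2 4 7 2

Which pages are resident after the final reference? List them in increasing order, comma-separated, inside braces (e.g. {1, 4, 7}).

{2, 3, 4, 7}

7 -> fault, frames {7}
3 -> fault, frames {7,3}
8 -> fault, frames {7,3,8}
2 -> fault, frames {7,3,8,2}
7 -> hit
8 -> hit
2 -> hit
9 -> fault, evict 7, frames {3,8,2,9}
8 -> hit
7 -> fault, evict 3, frames {8,2,9,7}
4 -> fault, evict 8, frames {2,9,7,4}
7 -> hit
3 -> fault, evict 2, frames {9,7,4,3}
2 -> fault, evict 9, frames {7,4,3,2}
3 -> hit
4 -> hit
2 -> hit
4 -> hit
7 -> hit
2 -> hit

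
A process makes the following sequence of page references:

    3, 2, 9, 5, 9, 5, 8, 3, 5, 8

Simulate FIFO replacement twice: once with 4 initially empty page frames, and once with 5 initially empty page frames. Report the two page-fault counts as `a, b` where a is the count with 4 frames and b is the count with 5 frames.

6, 5

4 frames: F F F F . . F F . . → 6 faults.
5 frames: F F F F . . F . . . → 5 faults.
5 < 6: adding a frame reduced faults, as is typical.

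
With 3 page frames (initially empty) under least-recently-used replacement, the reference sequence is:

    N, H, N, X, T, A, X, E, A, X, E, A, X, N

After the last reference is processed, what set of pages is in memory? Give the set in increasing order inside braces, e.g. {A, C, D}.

N -> fault, frames {N}
H -> fault, frames {N,H}
N -> hit
X -> fault, frames {H,N,X}
T -> fault, evict H, frames {N,X,T}
A -> fault, evict N, frames {X,T,A}
X -> hit
E -> fault, evict T, frames {A,X,E}
A -> hit
X -> hit
E -> hit
A -> hit
X -> hit
N -> fault, evict E, frames {A,X,N}

{A, N, X}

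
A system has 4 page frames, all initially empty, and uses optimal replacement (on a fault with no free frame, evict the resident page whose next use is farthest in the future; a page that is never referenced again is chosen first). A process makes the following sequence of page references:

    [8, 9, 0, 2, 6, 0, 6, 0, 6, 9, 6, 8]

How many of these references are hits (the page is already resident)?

7

8 -> miss, frames [8]
9 -> miss, frames [8, 9]
0 -> miss, frames [8, 9, 0]
2 -> miss, frames [8, 9, 0, 2]
6 -> miss, evict 2, frames [8, 9, 0, 6]
0 -> hit
6 -> hit
0 -> hit
6 -> hit
9 -> hit
6 -> hit
8 -> hit
Hits: 7.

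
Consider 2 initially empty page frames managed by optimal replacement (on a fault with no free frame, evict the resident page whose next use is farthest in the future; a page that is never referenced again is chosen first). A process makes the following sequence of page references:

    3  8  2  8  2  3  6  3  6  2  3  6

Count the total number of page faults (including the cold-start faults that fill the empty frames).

7

3: miss, frames (3)
8: miss, frames (3 8)
2: miss, evict 3, frames (8 2)
8: hit
2: hit
3: miss, evict 8, frames (2 3)
6: miss, evict 2, frames (3 6)
3: hit
6: hit
2: miss, evict 6, frames (3 2)
3: hit
6: miss, evict 2, frames (3 6)
Page faults: 7.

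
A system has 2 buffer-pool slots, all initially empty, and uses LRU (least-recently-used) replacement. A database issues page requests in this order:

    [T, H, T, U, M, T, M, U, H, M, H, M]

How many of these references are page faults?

8

T -> fault, frames (T)
H -> fault, frames (T H)
T -> hit
U -> fault, evict H, frames (T U)
M -> fault, evict T, frames (U M)
T -> fault, evict U, frames (M T)
M -> hit
U -> fault, evict T, frames (M U)
H -> fault, evict M, frames (U H)
M -> fault, evict U, frames (H M)
H -> hit
M -> hit
Page faults: 8.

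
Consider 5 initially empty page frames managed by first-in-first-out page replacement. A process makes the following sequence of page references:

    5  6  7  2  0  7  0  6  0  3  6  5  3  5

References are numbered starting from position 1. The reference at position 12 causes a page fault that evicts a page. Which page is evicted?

6

pos 1: 5 → fault, frames [5]
pos 2: 6 → fault, frames [5, 6]
pos 3: 7 → fault, frames [5, 6, 7]
pos 4: 2 → fault, frames [5, 6, 7, 2]
pos 5: 0 → fault, frames [5, 6, 7, 2, 0]
pos 6: 7 → hit
pos 7: 0 → hit
pos 8: 6 → hit
pos 9: 0 → hit
pos 10: 3 → fault, evict 5, frames [6, 7, 2, 0, 3]
pos 11: 6 → hit
pos 12: 5 → fault, evict 6, frames [7, 2, 0, 3, 5]
At position 12, page 6 is evicted.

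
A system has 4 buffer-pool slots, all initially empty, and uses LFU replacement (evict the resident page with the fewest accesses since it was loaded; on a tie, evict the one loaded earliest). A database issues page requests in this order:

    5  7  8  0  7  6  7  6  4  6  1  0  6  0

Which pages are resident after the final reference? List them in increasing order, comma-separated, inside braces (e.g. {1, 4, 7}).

5 → fault, frames {5}
7 → fault, frames {5,7}
8 → fault, frames {5,7,8}
0 → fault, frames {5,7,8,0}
7 → hit
6 → fault, evict 5, frames {7,8,0,6}
7 → hit
6 → hit
4 → fault, evict 8, frames {7,0,6,4}
6 → hit
1 → fault, evict 0, frames {7,6,4,1}
0 → fault, evict 4, frames {7,6,1,0}
6 → hit
0 → hit

{0, 1, 6, 7}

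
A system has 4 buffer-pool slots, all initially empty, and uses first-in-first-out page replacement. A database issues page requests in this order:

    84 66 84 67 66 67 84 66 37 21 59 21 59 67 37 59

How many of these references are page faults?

84 → fault, frames (84)
66 → fault, frames (84 66)
84 → hit
67 → fault, frames (84 66 67)
66 → hit
67 → hit
84 → hit
66 → hit
37 → fault, frames (84 66 67 37)
21 → fault, evict 84, frames (66 67 37 21)
59 → fault, evict 66, frames (67 37 21 59)
21 → hit
59 → hit
67 → hit
37 → hit
59 → hit
Page faults: 6.

6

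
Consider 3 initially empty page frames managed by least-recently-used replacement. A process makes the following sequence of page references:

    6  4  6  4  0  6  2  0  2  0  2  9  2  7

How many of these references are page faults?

6

6 -> miss, frames {6}
4 -> miss, frames {6,4}
6 -> hit
4 -> hit
0 -> miss, frames {6,4,0}
6 -> hit
2 -> miss, evict 4, frames {0,6,2}
0 -> hit
2 -> hit
0 -> hit
2 -> hit
9 -> miss, evict 6, frames {0,2,9}
2 -> hit
7 -> miss, evict 0, frames {9,2,7}
Page faults: 6.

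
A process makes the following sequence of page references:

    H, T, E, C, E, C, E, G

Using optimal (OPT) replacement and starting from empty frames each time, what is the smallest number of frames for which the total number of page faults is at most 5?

f=1: 8 faults
f=2: 5 faults
f=3: 5 faults
f=4: 5 faults
f=5: 5 faults
Smallest f with faults ≤ 5 is 2.

2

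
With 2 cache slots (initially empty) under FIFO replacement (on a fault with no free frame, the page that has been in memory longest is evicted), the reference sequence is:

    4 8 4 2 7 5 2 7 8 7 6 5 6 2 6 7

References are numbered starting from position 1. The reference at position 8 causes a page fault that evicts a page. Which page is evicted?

pos 1: 4 → fault, frames (4)
pos 2: 8 → fault, frames (4 8)
pos 3: 4 → hit
pos 4: 2 → fault, evict 4, frames (8 2)
pos 5: 7 → fault, evict 8, frames (2 7)
pos 6: 5 → fault, evict 2, frames (7 5)
pos 7: 2 → fault, evict 7, frames (5 2)
pos 8: 7 → fault, evict 5, frames (2 7)
At position 8, page 5 is evicted.

5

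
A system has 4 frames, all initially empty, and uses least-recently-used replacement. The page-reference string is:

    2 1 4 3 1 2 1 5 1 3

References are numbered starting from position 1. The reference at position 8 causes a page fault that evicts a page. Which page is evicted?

pos 1: 2 -> fault, frames (2)
pos 2: 1 -> fault, frames (2 1)
pos 3: 4 -> fault, frames (2 1 4)
pos 4: 3 -> fault, frames (2 1 4 3)
pos 5: 1 -> hit
pos 6: 2 -> hit
pos 7: 1 -> hit
pos 8: 5 -> fault, evict 4, frames (3 2 1 5)
At position 8, page 4 is evicted.

4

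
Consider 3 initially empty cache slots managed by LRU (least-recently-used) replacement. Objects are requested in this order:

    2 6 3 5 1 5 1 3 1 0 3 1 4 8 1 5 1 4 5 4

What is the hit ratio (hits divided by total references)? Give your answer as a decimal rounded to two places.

2 -> miss, frames [2]
6 -> miss, frames [2, 6]
3 -> miss, frames [2, 6, 3]
5 -> miss, evict 2, frames [6, 3, 5]
1 -> miss, evict 6, frames [3, 5, 1]
5 -> hit
1 -> hit
3 -> hit
1 -> hit
0 -> miss, evict 5, frames [3, 1, 0]
3 -> hit
1 -> hit
4 -> miss, evict 0, frames [3, 1, 4]
8 -> miss, evict 3, frames [1, 4, 8]
1 -> hit
5 -> miss, evict 4, frames [8, 1, 5]
1 -> hit
4 -> miss, evict 8, frames [5, 1, 4]
5 -> hit
4 -> hit
Hits: 10 of 20 references → 10/20 = 0.5000.

0.50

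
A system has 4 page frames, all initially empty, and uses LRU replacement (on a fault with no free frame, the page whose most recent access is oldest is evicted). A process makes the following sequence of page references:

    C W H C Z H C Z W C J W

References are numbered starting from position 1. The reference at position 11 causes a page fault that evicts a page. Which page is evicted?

H

pos 1: C -> fault, frames (C)
pos 2: W -> fault, frames (C W)
pos 3: H -> fault, frames (C W H)
pos 4: C -> hit
pos 5: Z -> fault, frames (W H C Z)
pos 6: H -> hit
pos 7: C -> hit
pos 8: Z -> hit
pos 9: W -> hit
pos 10: C -> hit
pos 11: J -> fault, evict H, frames (Z W C J)
At position 11, page H is evicted.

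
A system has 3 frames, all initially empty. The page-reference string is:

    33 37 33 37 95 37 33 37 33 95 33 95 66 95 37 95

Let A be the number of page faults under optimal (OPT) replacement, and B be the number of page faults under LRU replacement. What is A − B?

Under OPT: F F . . F . . . . . . . F . . . → 4 faults.
Under LRU: F F . . F . . . . . . . F . F . → 5 faults.
A − B = 4 − 5 = -1.

-1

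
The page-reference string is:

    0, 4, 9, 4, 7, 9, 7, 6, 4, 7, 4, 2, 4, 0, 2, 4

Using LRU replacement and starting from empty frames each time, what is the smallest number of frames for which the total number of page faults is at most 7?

4

f=1: 16 faults
f=2: 12 faults
f=3: 8 faults
f=4: 7 faults
f=5: 7 faults
f=6: 6 faults
Smallest f with faults ≤ 7 is 4.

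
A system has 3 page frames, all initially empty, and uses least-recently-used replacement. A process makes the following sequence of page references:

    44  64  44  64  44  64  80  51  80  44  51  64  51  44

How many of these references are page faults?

6

44 → miss, frames [44]
64 → miss, frames [44, 64]
44 → hit
64 → hit
44 → hit
64 → hit
80 → miss, frames [44, 64, 80]
51 → miss, evict 44, frames [64, 80, 51]
80 → hit
44 → miss, evict 64, frames [51, 80, 44]
51 → hit
64 → miss, evict 80, frames [44, 51, 64]
51 → hit
44 → hit
Page faults: 6.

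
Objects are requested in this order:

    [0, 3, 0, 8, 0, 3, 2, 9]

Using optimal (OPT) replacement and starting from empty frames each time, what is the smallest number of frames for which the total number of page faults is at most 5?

f=1: 8 faults
f=2: 6 faults
f=3: 5 faults
f=4: 5 faults
f=5: 5 faults
Smallest f with faults ≤ 5 is 3.

3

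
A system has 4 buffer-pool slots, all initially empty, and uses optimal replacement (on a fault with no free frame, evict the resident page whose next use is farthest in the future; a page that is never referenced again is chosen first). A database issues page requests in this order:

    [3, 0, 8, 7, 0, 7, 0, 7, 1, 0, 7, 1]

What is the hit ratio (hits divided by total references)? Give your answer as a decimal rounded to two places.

0.58

3 -> fault, frames [3]
0 -> fault, frames [3, 0]
8 -> fault, frames [3, 0, 8]
7 -> fault, frames [3, 0, 8, 7]
0 -> hit
7 -> hit
0 -> hit
7 -> hit
1 -> fault, evict 8, frames [3, 0, 7, 1]
0 -> hit
7 -> hit
1 -> hit
Hits: 7 of 12 references → 7/12 = 0.5833.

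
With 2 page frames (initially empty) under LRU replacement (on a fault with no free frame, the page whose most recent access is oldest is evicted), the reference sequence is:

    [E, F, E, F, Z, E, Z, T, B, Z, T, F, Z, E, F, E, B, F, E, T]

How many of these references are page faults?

16

E → miss, frames {E}
F → miss, frames {E,F}
E → hit
F → hit
Z → miss, evict E, frames {F,Z}
E → miss, evict F, frames {Z,E}
Z → hit
T → miss, evict E, frames {Z,T}
B → miss, evict Z, frames {T,B}
Z → miss, evict T, frames {B,Z}
T → miss, evict B, frames {Z,T}
F → miss, evict Z, frames {T,F}
Z → miss, evict T, frames {F,Z}
E → miss, evict F, frames {Z,E}
F → miss, evict Z, frames {E,F}
E → hit
B → miss, evict F, frames {E,B}
F → miss, evict E, frames {B,F}
E → miss, evict B, frames {F,E}
T → miss, evict F, frames {E,T}
Page faults: 16.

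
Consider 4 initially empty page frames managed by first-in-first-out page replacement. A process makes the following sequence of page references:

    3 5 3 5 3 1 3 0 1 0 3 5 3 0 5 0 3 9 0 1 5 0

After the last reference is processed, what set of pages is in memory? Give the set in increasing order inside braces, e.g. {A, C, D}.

3: miss, frames (3)
5: miss, frames (3 5)
3: hit
5: hit
3: hit
1: miss, frames (3 5 1)
3: hit
0: miss, frames (3 5 1 0)
1: hit
0: hit
3: hit
5: hit
3: hit
0: hit
5: hit
0: hit
3: hit
9: miss, evict 3, frames (5 1 0 9)
0: hit
1: hit
5: hit
0: hit

{0, 1, 5, 9}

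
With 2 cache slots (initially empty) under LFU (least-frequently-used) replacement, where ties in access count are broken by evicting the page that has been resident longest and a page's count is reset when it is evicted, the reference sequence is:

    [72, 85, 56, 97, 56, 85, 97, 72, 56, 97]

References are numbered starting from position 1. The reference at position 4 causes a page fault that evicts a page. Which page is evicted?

pos 1: 72: miss, frames [72]
pos 2: 85: miss, frames [72, 85]
pos 3: 56: miss, evict 72, frames [85, 56]
pos 4: 97: miss, evict 85, frames [56, 97]
At position 4, page 85 is evicted.

85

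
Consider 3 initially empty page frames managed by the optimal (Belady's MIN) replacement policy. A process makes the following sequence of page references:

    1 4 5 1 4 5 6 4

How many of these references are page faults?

4

1 → fault, frames (1)
4 → fault, frames (1 4)
5 → fault, frames (1 4 5)
1 → hit
4 → hit
5 → hit
6 → fault, evict 5, frames (1 4 6)
4 → hit
Page faults: 4.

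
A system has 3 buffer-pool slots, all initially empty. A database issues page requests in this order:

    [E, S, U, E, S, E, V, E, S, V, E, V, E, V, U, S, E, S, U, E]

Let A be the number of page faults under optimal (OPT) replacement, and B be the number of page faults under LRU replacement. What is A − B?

-2

Under OPT: F F F . . . F . . . . . . . F . . . . . → 5 faults.
Under LRU: F F F . . . F . . . . . . . F F F . . . → 7 faults.
A − B = 5 − 7 = -2.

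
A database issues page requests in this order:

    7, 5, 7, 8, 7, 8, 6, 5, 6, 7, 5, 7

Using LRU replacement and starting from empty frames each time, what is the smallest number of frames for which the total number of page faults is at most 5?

4

f=1: 12 faults
f=2: 7 faults
f=3: 6 faults
f=4: 4 faults
Smallest f with faults ≤ 5 is 4.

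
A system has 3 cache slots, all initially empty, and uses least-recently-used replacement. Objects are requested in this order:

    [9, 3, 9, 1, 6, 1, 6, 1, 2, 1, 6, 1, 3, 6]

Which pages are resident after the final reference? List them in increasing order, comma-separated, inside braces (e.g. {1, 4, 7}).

{1, 3, 6}

9 -> miss, frames (9)
3 -> miss, frames (9 3)
9 -> hit
1 -> miss, frames (3 9 1)
6 -> miss, evict 3, frames (9 1 6)
1 -> hit
6 -> hit
1 -> hit
2 -> miss, evict 9, frames (6 1 2)
1 -> hit
6 -> hit
1 -> hit
3 -> miss, evict 2, frames (6 1 3)
6 -> hit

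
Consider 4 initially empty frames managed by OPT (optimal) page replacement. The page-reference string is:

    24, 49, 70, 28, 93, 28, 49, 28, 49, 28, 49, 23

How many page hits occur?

6

24 → miss, frames (24)
49 → miss, frames (24 49)
70 → miss, frames (24 49 70)
28 → miss, frames (24 49 70 28)
93 → miss, evict 70, frames (24 49 28 93)
28 → hit
49 → hit
28 → hit
49 → hit
28 → hit
49 → hit
23 → miss, evict 93, frames (24 49 28 23)
Hits: 6.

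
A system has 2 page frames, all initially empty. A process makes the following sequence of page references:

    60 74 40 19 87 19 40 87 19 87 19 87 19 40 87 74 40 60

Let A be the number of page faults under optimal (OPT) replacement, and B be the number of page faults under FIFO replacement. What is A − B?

-1

Under OPT: F F F F F . F . F . . . . F . F . F → 10 faults.
Under FIFO: F F F F F . F . F F . . . F . F . F → 11 faults.
A − B = 10 − 11 = -1.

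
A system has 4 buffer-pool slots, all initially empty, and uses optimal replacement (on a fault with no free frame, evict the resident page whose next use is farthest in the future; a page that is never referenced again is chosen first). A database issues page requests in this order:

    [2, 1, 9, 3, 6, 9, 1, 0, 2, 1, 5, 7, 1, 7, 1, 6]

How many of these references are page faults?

8

2: miss, frames [2]
1: miss, frames [2, 1]
9: miss, frames [2, 1, 9]
3: miss, frames [2, 1, 9, 3]
6: miss, evict 3, frames [2, 1, 9, 6]
9: hit
1: hit
0: miss, evict 9, frames [2, 1, 6, 0]
2: hit
1: hit
5: miss, evict 0, frames [2, 1, 6, 5]
7: miss, evict 5, frames [2, 1, 6, 7]
1: hit
7: hit
1: hit
6: hit
Page faults: 8.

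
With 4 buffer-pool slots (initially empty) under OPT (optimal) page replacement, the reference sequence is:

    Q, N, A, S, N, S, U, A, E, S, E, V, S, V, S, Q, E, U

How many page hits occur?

Q -> miss, frames {Q}
N -> miss, frames {Q,N}
A -> miss, frames {Q,N,A}
S -> miss, frames {Q,N,A,S}
N -> hit
S -> hit
U -> miss, evict N, frames {Q,A,S,U}
A -> hit
E -> miss, evict A, frames {Q,S,U,E}
S -> hit
E -> hit
V -> miss, evict U, frames {Q,S,E,V}
S -> hit
V -> hit
S -> hit
Q -> hit
E -> hit
U -> miss, evict V, frames {Q,S,E,U}
Hits: 10.

10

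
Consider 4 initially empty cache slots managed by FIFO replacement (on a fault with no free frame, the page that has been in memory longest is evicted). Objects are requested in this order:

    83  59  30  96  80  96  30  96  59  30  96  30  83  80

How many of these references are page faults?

6

83 → miss, frames (83)
59 → miss, frames (83 59)
30 → miss, frames (83 59 30)
96 → miss, frames (83 59 30 96)
80 → miss, evict 83, frames (59 30 96 80)
96 → hit
30 → hit
96 → hit
59 → hit
30 → hit
96 → hit
30 → hit
83 → miss, evict 59, frames (30 96 80 83)
80 → hit
Page faults: 6.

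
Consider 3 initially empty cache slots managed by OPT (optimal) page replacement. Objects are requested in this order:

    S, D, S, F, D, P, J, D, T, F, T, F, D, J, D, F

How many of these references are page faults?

7

S → miss, frames [S]
D → miss, frames [S, D]
S → hit
F → miss, frames [S, D, F]
D → hit
P → miss, evict S, frames [D, F, P]
J → miss, evict P, frames [D, F, J]
D → hit
T → miss, evict J, frames [D, F, T]
F → hit
T → hit
F → hit
D → hit
J → miss, evict T, frames [D, F, J]
D → hit
F → hit
Page faults: 7.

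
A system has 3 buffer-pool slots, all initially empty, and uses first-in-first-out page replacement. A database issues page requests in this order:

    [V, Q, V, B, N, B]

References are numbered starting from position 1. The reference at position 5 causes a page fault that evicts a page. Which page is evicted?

pos 1: V: miss, frames {V}
pos 2: Q: miss, frames {V,Q}
pos 3: V: hit
pos 4: B: miss, frames {V,Q,B}
pos 5: N: miss, evict V, frames {Q,B,N}
At position 5, page V is evicted.

V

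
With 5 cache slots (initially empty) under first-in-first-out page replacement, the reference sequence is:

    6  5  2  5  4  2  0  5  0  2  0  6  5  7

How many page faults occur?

6: fault, frames {6}
5: fault, frames {6,5}
2: fault, frames {6,5,2}
5: hit
4: fault, frames {6,5,2,4}
2: hit
0: fault, frames {6,5,2,4,0}
5: hit
0: hit
2: hit
0: hit
6: hit
5: hit
7: fault, evict 6, frames {5,2,4,0,7}
Page faults: 6.

6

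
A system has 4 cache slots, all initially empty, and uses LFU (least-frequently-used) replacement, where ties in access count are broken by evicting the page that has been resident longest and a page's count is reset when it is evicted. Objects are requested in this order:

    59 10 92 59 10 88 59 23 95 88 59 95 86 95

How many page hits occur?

59 -> fault, frames [59]
10 -> fault, frames [59, 10]
92 -> fault, frames [59, 10, 92]
59 -> hit
10 -> hit
88 -> fault, frames [59, 10, 92, 88]
59 -> hit
23 -> fault, evict 92, frames [59, 10, 88, 23]
95 -> fault, evict 88, frames [59, 10, 23, 95]
88 -> fault, evict 23, frames [59, 10, 95, 88]
59 -> hit
95 -> hit
86 -> fault, evict 88, frames [59, 10, 95, 86]
95 -> hit
Hits: 6.

6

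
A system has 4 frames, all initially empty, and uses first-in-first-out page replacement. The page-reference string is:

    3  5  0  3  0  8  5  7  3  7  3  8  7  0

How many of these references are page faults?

3 → miss, frames {3}
5 → miss, frames {3,5}
0 → miss, frames {3,5,0}
3 → hit
0 → hit
8 → miss, frames {3,5,0,8}
5 → hit
7 → miss, evict 3, frames {5,0,8,7}
3 → miss, evict 5, frames {0,8,7,3}
7 → hit
3 → hit
8 → hit
7 → hit
0 → hit
Page faults: 6.

6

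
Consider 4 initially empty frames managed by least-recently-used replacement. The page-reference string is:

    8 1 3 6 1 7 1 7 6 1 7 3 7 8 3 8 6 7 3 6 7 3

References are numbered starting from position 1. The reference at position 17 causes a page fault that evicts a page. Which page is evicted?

1

pos 1: 8 → miss, frames (8)
pos 2: 1 → miss, frames (8 1)
pos 3: 3 → miss, frames (8 1 3)
pos 4: 6 → miss, frames (8 1 3 6)
pos 5: 1 → hit
pos 6: 7 → miss, evict 8, frames (3 6 1 7)
pos 7: 1 → hit
pos 8: 7 → hit
pos 9: 6 → hit
pos 10: 1 → hit
pos 11: 7 → hit
pos 12: 3 → hit
pos 13: 7 → hit
pos 14: 8 → miss, evict 6, frames (1 3 7 8)
pos 15: 3 → hit
pos 16: 8 → hit
pos 17: 6 → miss, evict 1, frames (7 3 8 6)
At position 17, page 1 is evicted.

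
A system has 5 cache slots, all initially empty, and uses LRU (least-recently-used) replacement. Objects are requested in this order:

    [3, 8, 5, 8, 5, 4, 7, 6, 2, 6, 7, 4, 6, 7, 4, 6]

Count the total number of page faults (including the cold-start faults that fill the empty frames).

7

3 → miss, frames [3]
8 → miss, frames [3, 8]
5 → miss, frames [3, 8, 5]
8 → hit
5 → hit
4 → miss, frames [3, 8, 5, 4]
7 → miss, frames [3, 8, 5, 4, 7]
6 → miss, evict 3, frames [8, 5, 4, 7, 6]
2 → miss, evict 8, frames [5, 4, 7, 6, 2]
6 → hit
7 → hit
4 → hit
6 → hit
7 → hit
4 → hit
6 → hit
Page faults: 7.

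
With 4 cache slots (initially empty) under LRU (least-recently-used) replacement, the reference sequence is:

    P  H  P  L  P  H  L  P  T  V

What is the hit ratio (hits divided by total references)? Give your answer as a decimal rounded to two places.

0.50

P -> fault, frames [P]
H -> fault, frames [P, H]
P -> hit
L -> fault, frames [H, P, L]
P -> hit
H -> hit
L -> hit
P -> hit
T -> fault, frames [H, L, P, T]
V -> fault, evict H, frames [L, P, T, V]
Hits: 5 of 10 references → 5/10 = 0.5000.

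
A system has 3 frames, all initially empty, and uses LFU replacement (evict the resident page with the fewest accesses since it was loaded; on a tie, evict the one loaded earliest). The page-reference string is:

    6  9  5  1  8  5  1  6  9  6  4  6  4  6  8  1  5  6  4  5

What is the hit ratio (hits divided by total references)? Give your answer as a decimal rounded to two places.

6: fault, frames (6)
9: fault, frames (6 9)
5: fault, frames (6 9 5)
1: fault, evict 6, frames (9 5 1)
8: fault, evict 9, frames (5 1 8)
5: hit
1: hit
6: fault, evict 8, frames (5 1 6)
9: fault, evict 6, frames (5 1 9)
6: fault, evict 9, frames (5 1 6)
4: fault, evict 6, frames (5 1 4)
6: fault, evict 4, frames (5 1 6)
4: fault, evict 6, frames (5 1 4)
6: fault, evict 4, frames (5 1 6)
8: fault, evict 6, frames (5 1 8)
1: hit
5: hit
6: fault, evict 8, frames (5 1 6)
4: fault, evict 6, frames (5 1 4)
5: hit
Hits: 5 of 20 references → 5/20 = 0.2500.

0.25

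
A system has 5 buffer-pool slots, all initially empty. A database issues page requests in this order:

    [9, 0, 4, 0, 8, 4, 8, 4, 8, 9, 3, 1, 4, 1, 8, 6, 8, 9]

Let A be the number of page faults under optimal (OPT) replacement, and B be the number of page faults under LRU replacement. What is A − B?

-1

Under OPT: F F F . F . . . . . F F . . . F . . → 7 faults.
Under LRU: F F F . F . . . . . F F . . . F . F → 8 faults.
A − B = 7 − 8 = -1.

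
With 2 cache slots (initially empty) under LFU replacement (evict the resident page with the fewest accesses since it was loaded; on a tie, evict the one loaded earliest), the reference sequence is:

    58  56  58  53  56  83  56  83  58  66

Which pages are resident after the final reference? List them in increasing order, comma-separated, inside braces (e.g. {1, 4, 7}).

58 → miss, frames {58}
56 → miss, frames {58,56}
58 → hit
53 → miss, evict 56, frames {58,53}
56 → miss, evict 53, frames {58,56}
83 → miss, evict 56, frames {58,83}
56 → miss, evict 83, frames {58,56}
83 → miss, evict 56, frames {58,83}
58 → hit
66 → miss, evict 83, frames {58,66}

{58, 66}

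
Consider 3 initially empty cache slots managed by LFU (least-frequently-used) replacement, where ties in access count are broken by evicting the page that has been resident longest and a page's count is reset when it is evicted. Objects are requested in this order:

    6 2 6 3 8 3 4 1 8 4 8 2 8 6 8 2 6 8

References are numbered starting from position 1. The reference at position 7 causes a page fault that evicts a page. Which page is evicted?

pos 1: 6: fault, frames {6}
pos 2: 2: fault, frames {6,2}
pos 3: 6: hit
pos 4: 3: fault, frames {6,2,3}
pos 5: 8: fault, evict 2, frames {6,3,8}
pos 6: 3: hit
pos 7: 4: fault, evict 8, frames {6,3,4}
At position 7, page 8 is evicted.

8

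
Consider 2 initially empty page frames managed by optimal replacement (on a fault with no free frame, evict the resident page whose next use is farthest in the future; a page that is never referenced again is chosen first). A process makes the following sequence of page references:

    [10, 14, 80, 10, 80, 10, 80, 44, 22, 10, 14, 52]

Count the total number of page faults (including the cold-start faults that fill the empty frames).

7

10 -> miss, frames (10)
14 -> miss, frames (10 14)
80 -> miss, evict 14, frames (10 80)
10 -> hit
80 -> hit
10 -> hit
80 -> hit
44 -> miss, evict 80, frames (10 44)
22 -> miss, evict 44, frames (10 22)
10 -> hit
14 -> miss, evict 22, frames (10 14)
52 -> miss, evict 14, frames (10 52)
Page faults: 7.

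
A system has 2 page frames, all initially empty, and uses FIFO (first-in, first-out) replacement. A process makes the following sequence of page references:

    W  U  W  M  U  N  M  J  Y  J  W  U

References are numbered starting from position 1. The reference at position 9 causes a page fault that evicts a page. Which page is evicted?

N

pos 1: W: miss, frames {W}
pos 2: U: miss, frames {W,U}
pos 3: W: hit
pos 4: M: miss, evict W, frames {U,M}
pos 5: U: hit
pos 6: N: miss, evict U, frames {M,N}
pos 7: M: hit
pos 8: J: miss, evict M, frames {N,J}
pos 9: Y: miss, evict N, frames {J,Y}
At position 9, page N is evicted.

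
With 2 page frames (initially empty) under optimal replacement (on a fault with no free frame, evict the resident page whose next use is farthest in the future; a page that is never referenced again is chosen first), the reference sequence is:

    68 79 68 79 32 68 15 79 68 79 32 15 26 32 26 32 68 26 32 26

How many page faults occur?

10

68 → miss, frames {68}
79 → miss, frames {68,79}
68 → hit
79 → hit
32 → miss, evict 79, frames {68,32}
68 → hit
15 → miss, evict 32, frames {68,15}
79 → miss, evict 15, frames {68,79}
68 → hit
79 → hit
32 → miss, evict 79, frames {68,32}
15 → miss, evict 68, frames {32,15}
26 → miss, evict 15, frames {32,26}
32 → hit
26 → hit
32 → hit
68 → miss, evict 32, frames {26,68}
26 → hit
32 → miss, evict 68, frames {26,32}
26 → hit
Page faults: 10.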